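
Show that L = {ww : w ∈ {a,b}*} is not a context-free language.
Assume for contradiction that L is context-free, and let p ≥ 1 be the pumping length given by the pumping lemma for CFLs.
Choose s = a^p b^p a^p b^p. Then s ∈ L (take w = a^p b^p) and |s| = 4p ≥ p.
By the CFL pumping lemma, s = uvxyz for some u, v, x, y, z with |vxy| ≤ p, |vy| ≥ 1, and uv^i xy^i z ∈ L for every i ≥ 0.

Write s as four blocks A₁ B₁ A₂ B₂ with A₁ = A₂ = a^p and B₁ = B₂ = b^p. Since |vxy| ≤ p, the window vxy lies inside at most two adjacent blocks. Take i = 0 and let t = uxz, so |t| = 4p − |vy| with 1 ≤ |vy| ≤ p. If |t| is odd, t ∉ L immediately, so assume |vy| is even (hence |vy| ≥ 2) and |t|/2 = 2p − |vy|/2, which satisfies p ≤ |t|/2 ≤ 2p − 1.

Case 1 (vxy inside A₁B₁): t = a^(p−j) b^(p−l) a^p b^p with j + l = |vy|. The second half of t has length < 2p, so it is a suffix of the trailing a^p b^p and ends in b; the first half is a^(p−j) b^(p−l) a^((j+l)/2), which ends in a because (j+l)/2 ≥ 1. The halves differ, so t ∉ L.

Case 2 (vxy inside B₁A₂, straddling the middle): t = a^p b^(p−j) a^(p−l) b^p with j + l = |vy|. If t = ww, then w is a prefix of t of length ≥ p, so w begins with a^p; and w is a suffix of t of length ≥ p, so w ends with b^p. That forces |w| ≥ 2p, contradicting |w| = |t|/2 ≤ 2p − 1. So t ∉ L.

Case 3 (vxy inside A₂B₂): t = a^p b^p a^(p−j) b^(p−l) with j + l = |vy|. The first half of t is a prefix of a^p b^p, so it begins with a; the second half is b^((j+l)/2) a^(p−j) b^(p−l), which begins with b. The halves differ, so t ∉ L.

In every case uv⁰xy⁰z = uxz ∉ L.

This contradicts the CFL pumping lemma, which requires uv^i xy^i z ∈ L for all i ≥ 0.
Hence L = {ww : w ∈ {a,b}*} is not context-free. ∎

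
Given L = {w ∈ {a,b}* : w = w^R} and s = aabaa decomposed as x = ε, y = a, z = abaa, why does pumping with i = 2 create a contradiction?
xy²z = aaabaa ∉ L

Pumping with i = 2 replaces y = a by y² = aa:
- Original: s = xyz = aabaa; aabaa reversed is aabaa, the same string, so it is a palindrome and is in L
- Pumped: xy²z = ε · aa · abaa = aaabaa
- aaabaa reversed is aabaaa ≠ aaabaa, so it is not a palindrome and is not in L

The pumping lemma would require xy²z ∈ L, so this decomposition yields a contradiction.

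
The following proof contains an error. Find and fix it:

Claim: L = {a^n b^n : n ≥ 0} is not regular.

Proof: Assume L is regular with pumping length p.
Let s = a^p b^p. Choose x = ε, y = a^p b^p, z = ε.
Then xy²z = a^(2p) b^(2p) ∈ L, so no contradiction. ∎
Error: The decomposition violates |xy| ≤ p. With y = a^p b^p, |xy| = |y| = 2p > p. (The proof also miscomputes xy²z, which would be a^p b^p a^p b^p rather than a^(2p) b^(2p), and it wrongly treats one harmless decomposition as settling the matter — the prover does not get to choose the decomposition.)

Correction: The pumping lemma requires |xy| ≤ p, and the argument must handle every decomposition satisfying |xy| ≤ p, |y| ≥ 1. Since s starts with p a's, any such y consists only of a's, say y = a^k with k ≥ 1. Then xy²z = a^(p+k) b^p has unequal numbers of a's and b's, so xy²z ∉ L — the required contradiction.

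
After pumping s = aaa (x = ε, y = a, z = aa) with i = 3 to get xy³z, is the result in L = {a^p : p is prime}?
Yes

xy³z = ε · aaa · aa = aaaaa.
aaaaa has length 5, which is prime, so it is in L.
(A single pumped string landing in L is not a contradiction by itself; a non-regularity proof needs some i for which xy^i z ∉ L, for every admissible decomposition.)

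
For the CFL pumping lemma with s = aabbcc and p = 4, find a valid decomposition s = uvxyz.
u='a', v='a', x='bb', y='c', z='c'

For s = aabbcc with pumping length p = 4:

One valid decomposition:
- u = 'a'
- v = 'a'
- x = 'bb'
- y = 'c'
- z = 'c'

Verification:
- uvxyz = 'a' + 'a' + 'bb' + 'c' + 'c' = aabbcc ✓
- |vxy| = |'abbc'| = 4 ≤ 4 ✓
- |vy| = |'ac'| = 2 > 0 ✓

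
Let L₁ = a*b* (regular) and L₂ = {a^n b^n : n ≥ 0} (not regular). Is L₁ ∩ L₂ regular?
No — L₁ ∩ L₂ is not regular.

Every string a^n b^n already lies in a*b*, so L₁ ∩ L₂ = {a^n b^n : n ≥ 0} = L₂ itself, which is the standard non-regular language (pump s = a^p b^p).

Note that the bare facts "L₁ regular, L₂ non-regular" do not settle the question by themselves: the closure of regular languages under ∪, ∩, complement and difference applies only when BOTH operands are regular. With a non-regular operand the result can come out regular or non-regular depending on the specific languages, so one has to work out L₁ ∩ L₂ for this particular pair, as above.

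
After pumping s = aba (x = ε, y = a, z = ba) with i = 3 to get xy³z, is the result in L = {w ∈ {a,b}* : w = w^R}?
No

xy³z = ε · aaa · ba = aaaba.
aaaba reversed is abaaa ≠ aaaba, so it is not a palindrome and is not in L.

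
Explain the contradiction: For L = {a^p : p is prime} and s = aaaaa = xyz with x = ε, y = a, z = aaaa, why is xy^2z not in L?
xy²z = aaaaaa ∉ L

Pumping with i = 2 replaces y = a by y² = aa:
- Original: s = xyz = aaaaa; aaaaa has length 5, which is prime, so it is in L
- Pumped: xy²z = ε · aa · aaaa = aaaaaa
- aaaaaa has length 6 = 2 × 3, which is not prime, so it is not in L

The pumping lemma would require xy²z ∈ L, so this decomposition yields a contradiction.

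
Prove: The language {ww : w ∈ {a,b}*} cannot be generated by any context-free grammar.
Assume for contradiction that L is context-free, and let p ≥ 1 be the pumping length given by the pumping lemma for CFLs.
Choose s = a^p b^p a^p b^p. Then s ∈ L (take w = a^p b^p) and |s| = 4p ≥ p.
By the CFL pumping lemma, s = uvxyz for some u, v, x, y, z with |vxy| ≤ p, |vy| ≥ 1, and uv^i xy^i z ∈ L for every i ≥ 0.

Write s as four blocks A₁ B₁ A₂ B₂ with A₁ = A₂ = a^p and B₁ = B₂ = b^p. Since |vxy| ≤ p, the window vxy lies inside at most two adjacent blocks. Take i = 0 and let t = uxz, so |t| = 4p − |vy| with 1 ≤ |vy| ≤ p. If |t| is odd, t ∉ L immediately, so assume |vy| is even (hence |vy| ≥ 2) and |t|/2 = 2p − |vy|/2, which satisfies p ≤ |t|/2 ≤ 2p − 1.

Case 1 (vxy inside A₁B₁): t = a^(p−j) b^(p−l) a^p b^p with j + l = |vy|. The second half of t has length < 2p, so it is a suffix of the trailing a^p b^p and ends in b; the first half is a^(p−j) b^(p−l) a^((j+l)/2), which ends in a because (j+l)/2 ≥ 1. The halves differ, so t ∉ L.

Case 2 (vxy inside B₁A₂, straddling the middle): t = a^p b^(p−j) a^(p−l) b^p with j + l = |vy|. If t = ww, then w is a prefix of t of length ≥ p, so w begins with a^p; and w is a suffix of t of length ≥ p, so w ends with b^p. That forces |w| ≥ 2p, contradicting |w| = |t|/2 ≤ 2p − 1. So t ∉ L.

Case 3 (vxy inside A₂B₂): t = a^p b^p a^(p−j) b^(p−l) with j + l = |vy|. The first half of t is a prefix of a^p b^p, so it begins with a; the second half is b^((j+l)/2) a^(p−j) b^(p−l), which begins with b. The halves differ, so t ∉ L.

In every case uv⁰xy⁰z = uxz ∉ L.

This contradicts the CFL pumping lemma, which requires uv^i xy^i z ∈ L for all i ≥ 0.
Hence L = {ww : w ∈ {a,b}*} is not context-free. ∎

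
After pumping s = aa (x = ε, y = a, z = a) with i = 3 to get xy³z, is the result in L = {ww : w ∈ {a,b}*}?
Yes

xy³z = ε · aaa · a = aaaa.
aaaa splits into halves aa · aa, which are equal, so it is in L (w = aa).
(A single pumped string landing in L is not a contradiction by itself; a non-regularity proof needs some i for which xy^i z ∉ L, for every admissible decomposition.)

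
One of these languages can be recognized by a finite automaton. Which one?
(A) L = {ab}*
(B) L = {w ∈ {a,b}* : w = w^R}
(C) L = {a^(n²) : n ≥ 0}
(A) {ab}*

(A) L = {ab}* is regular.

This can be recognized by a finite automaton (DFA/NFA).
Regular expressions like {ab}* define regular languages.

The other choices are not regular:
- {w ∈ {a,b}* : w = w^R}: After pumping, the string is no longer symmetric
- {a^(n²) : n ≥ 0}: After pumping, length is no longer a perfect square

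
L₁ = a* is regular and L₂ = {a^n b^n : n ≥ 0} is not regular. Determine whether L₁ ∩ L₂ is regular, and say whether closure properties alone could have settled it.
Yes — L₁ ∩ L₂ is regular.

A string of a* contains no b's, and the only string of {a^n b^n} with no b's is ε (n = 0). So L₁ ∩ L₂ = {ε}, a finite language, which is regular.

Note that the bare facts "L₁ regular, L₂ non-regular" do not settle the question by themselves: the closure of regular languages under ∪, ∩, complement and difference applies only when BOTH operands are regular. With a non-regular operand the result can come out regular or non-regular depending on the specific languages, so one has to work out L₁ ∩ L₂ for this particular pair, as above.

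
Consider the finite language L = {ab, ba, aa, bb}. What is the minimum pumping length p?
p = 3

For a finite language L, the pumping lemma holds vacuously if p > max|s| for s ∈ L.

The longest string in L = {ab, ba, aa, bb} has length 2.
If p = 3, then no string s ∈ L has |s| ≥ p, so the condition is vacuously true.

The minimum pumping length is p = 3.

Why no smaller p works: for any p ≤ 2, the longest string s ∈ L has |s| = 2 ≥ p, so it would
have to be pumpable; but pumping up (i = 2, 3, ...) produces ever longer strings, which cannot all lie in the
finite language L. So the pumping property fails for every p ≤ 2.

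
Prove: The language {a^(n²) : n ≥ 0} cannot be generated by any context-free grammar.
Assume for contradiction that L is context-free, and let p ≥ 1 be the pumping length given by the pumping lemma for CFLs.
Choose s = a^(p²). Then s ∈ L and |s| = p² ≥ p.
By the CFL pumping lemma, s = uvxyz for some u, v, x, y, z with |vxy| ≤ p, |vy| ≥ 1, and uv^i xy^i z ∈ L for every i ≥ 0.
All symbols are a's, so only lengths matter: let k = |vy|, with 1 ≤ k ≤ |vxy| ≤ p.

Take i = 2: |uv²xy²z| = p² + k, and p² < p² + k ≤ p² + p < (p + 1)².
So the length lies strictly between consecutive squares and is not a perfect square; uv²xy²z ∉ L.

This contradicts the CFL pumping lemma, which requires uv^i xy^i z ∈ L for all i ≥ 0.
Hence L = {a^(n²) : n ≥ 0} is not context-free. ∎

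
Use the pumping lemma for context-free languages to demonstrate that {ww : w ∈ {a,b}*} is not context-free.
Assume for contradiction that L is context-free, and let p ≥ 1 be the pumping length given by the pumping lemma for CFLs.
Choose s = a^p b^p a^p b^p. Then s ∈ L (take w = a^p b^p) and |s| = 4p ≥ p.
By the CFL pumping lemma, s = uvxyz for some u, v, x, y, z with |vxy| ≤ p, |vy| ≥ 1, and uv^i xy^i z ∈ L for every i ≥ 0.

Write s as four blocks A₁ B₁ A₂ B₂ with A₁ = A₂ = a^p and B₁ = B₂ = b^p. Since |vxy| ≤ p, the window vxy lies inside at most two adjacent blocks. Take i = 0 and let t = uxz, so |t| = 4p − |vy| with 1 ≤ |vy| ≤ p. If |t| is odd, t ∉ L immediately, so assume |vy| is even (hence |vy| ≥ 2) and |t|/2 = 2p − |vy|/2, which satisfies p ≤ |t|/2 ≤ 2p − 1.

Case 1 (vxy inside A₁B₁): t = a^(p−j) b^(p−l) a^p b^p with j + l = |vy|. The second half of t has length < 2p, so it is a suffix of the trailing a^p b^p and ends in b; the first half is a^(p−j) b^(p−l) a^((j+l)/2), which ends in a because (j+l)/2 ≥ 1. The halves differ, so t ∉ L.

Case 2 (vxy inside B₁A₂, straddling the middle): t = a^p b^(p−j) a^(p−l) b^p with j + l = |vy|. If t = ww, then w is a prefix of t of length ≥ p, so w begins with a^p; and w is a suffix of t of length ≥ p, so w ends with b^p. That forces |w| ≥ 2p, contradicting |w| = |t|/2 ≤ 2p − 1. So t ∉ L.

Case 3 (vxy inside A₂B₂): t = a^p b^p a^(p−j) b^(p−l) with j + l = |vy|. The first half of t is a prefix of a^p b^p, so it begins with a; the second half is b^((j+l)/2) a^(p−j) b^(p−l), which begins with b. The halves differ, so t ∉ L.

In every case uv⁰xy⁰z = uxz ∉ L.

This contradicts the CFL pumping lemma, which requires uv^i xy^i z ∈ L for all i ≥ 0.
Hence L = {ww : w ∈ {a,b}*} is not context-free. ∎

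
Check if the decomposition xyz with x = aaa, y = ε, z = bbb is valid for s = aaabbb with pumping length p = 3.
Violated: |y| > 0

The decomposition x = aaa, y = ε, z = bbb for s = aaabbb with p = 3
violates the constraint: |y| > 0

|y| = 0, but the pumping lemma requires |y| > 0 (y must be non-empty).

Pumping lemma constraints:
1. xyz = s (decomposition is valid)
2. |xy| ≤ p
3. |y| > 0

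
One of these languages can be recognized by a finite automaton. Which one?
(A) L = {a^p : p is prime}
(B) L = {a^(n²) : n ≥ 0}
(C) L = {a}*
(C) {a}*

(C) L = {a}* is regular.

This can be recognized by a finite automaton (DFA/NFA).
Regular expressions like {a}* define regular languages.

The other choices are not regular:
- {a^(n²) : n ≥ 0}: After pumping, length is no longer a perfect square
- {a^p : p is prime}: After pumping, the length becomes composite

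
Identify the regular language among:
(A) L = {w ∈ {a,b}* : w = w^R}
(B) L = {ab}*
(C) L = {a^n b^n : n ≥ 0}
(B) {ab}*

(B) L = {ab}* is regular.

This can be recognized by a finite automaton (DFA/NFA).
Regular expressions like {ab}* define regular languages.

The other choices are not regular:
- {a^n b^n : n ≥ 0}: After pumping, the number of a's and b's become unequal
- {w ∈ {a,b}* : w = w^R}: After pumping, the string is no longer symmetric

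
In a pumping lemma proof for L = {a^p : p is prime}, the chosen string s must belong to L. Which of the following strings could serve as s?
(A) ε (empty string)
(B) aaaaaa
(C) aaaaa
(C) aaaaa

The pumping lemma is applied to a string s that lies in L, so first check membership of each option:
- (A) ε has length 0, which is not prime, so it is not in L ✗
- (B) aaaaaa has length 6 = 2 × 3, which is not prime, so it is not in L ✗
- (C) aaaaa has length 5, which is prime, so it is in L ✓

Only (C) aaaaa is in L, so it is the only candidate that could play the role of s.
(In a complete proof one picks s in terms of the pumping length p so that |s| ≥ p is guaranteed; a fixed string like aaaaa illustrates the shape of such an s.)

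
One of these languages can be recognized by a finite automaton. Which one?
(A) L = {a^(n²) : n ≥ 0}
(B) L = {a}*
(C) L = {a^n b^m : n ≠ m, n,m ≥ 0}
(B) {a}*

(B) L = {a}* is regular.

This can be recognized by a finite automaton (DFA/NFA).
Regular expressions like {a}* define regular languages.

The other choices are not regular:
- {a^n b^m : n ≠ m, n,m ≥ 0}: After pumping a's, we can make n = m
- {a^(n²) : n ≥ 0}: After pumping, length is no longer a perfect square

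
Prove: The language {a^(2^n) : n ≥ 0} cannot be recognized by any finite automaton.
Assume for contradiction that L is regular, and let p ≥ 1 be the pumping length given by the pumping lemma.
Choose s = a^(2^p). Then s ∈ L and |s| = 2^p ≥ p.
By the pumping lemma, s = xyz for some x, y, z with |xy| ≤ p, |y| ≥ 1, and xy^i z ∈ L for every i ≥ 0.
Here y = a^k for some k with 1 ≤ k ≤ |xy| ≤ p, and p < 2^p.

Take i = 2: |xy²z| = 2^p + k.
Now 2^p < 2^p + k ≤ 2^p + p < 2^p + 2^p = 2^(p+1).
So |xy²z| lies strictly between the consecutive powers of two 2^p and 2^(p+1), hence is not a power of 2, and xy²z ∉ L.

This contradicts the pumping lemma, which requires xy^i z ∈ L for all i ≥ 0.
Hence L = {a^(2^n) : n ≥ 0} is not regular. ∎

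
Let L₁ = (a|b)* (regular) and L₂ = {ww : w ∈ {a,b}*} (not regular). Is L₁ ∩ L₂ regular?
No — L₁ ∩ L₂ is not regular.

(a|b)* is all strings over {a,b}, so L₁ ∩ L₂ = {ww : w ∈ {a,b}*} = L₂ itself, which is not regular (pump s = a^p b a^p b).

Note that the bare facts "L₁ regular, L₂ non-regular" do not settle the question by themselves: the closure of regular languages under ∪, ∩, complement and difference applies only when BOTH operands are regular. With a non-regular operand the result can come out regular or non-regular depending on the specific languages, so one has to work out L₁ ∩ L₂ for this particular pair, as above.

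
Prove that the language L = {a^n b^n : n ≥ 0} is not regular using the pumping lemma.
Assume for contradiction that L is regular, and let p ≥ 1 be the pumping length given by the pumping lemma.
Choose s = a^p b^p. Then s ∈ L and |s| = 2p ≥ p.
By the pumping lemma, s = xyz for some x, y, z with |xy| ≤ p, |y| ≥ 1, and xy^i z ∈ L for every i ≥ 0.
Since |xy| ≤ p and the first p symbols of s are all a's, we must have y = a^k for some k with 1 ≤ k ≤ p.

Take i = 0: xy⁰z = a^(p − k) b^p.
This string has p − k a's but p b's, and p − k < p because k ≥ 1. So xy⁰z ∉ L.

This contradicts the pumping lemma, which requires xy^i z ∈ L for all i ≥ 0.
Hence L = {a^n b^n : n ≥ 0} is not regular. ∎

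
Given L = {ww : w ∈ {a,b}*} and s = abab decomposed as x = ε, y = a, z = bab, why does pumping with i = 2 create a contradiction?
xy²z = aabab ∉ L

Pumping with i = 2 replaces y = a by y² = aa:
- Original: s = xyz = abab; abab splits into halves ab · ab, which are equal, so it is in L (w = ab)
- Pumped: xy²z = ε · aa · bab = aabab
- aabab has odd length 5, so it cannot be written as ww and is not in L

The pumping lemma would require xy²z ∈ L, so this decomposition yields a contradiction.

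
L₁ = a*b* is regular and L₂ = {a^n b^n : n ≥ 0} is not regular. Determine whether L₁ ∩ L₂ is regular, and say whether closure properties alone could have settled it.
No — L₁ ∩ L₂ is not regular.

Every string a^n b^n already lies in a*b*, so L₁ ∩ L₂ = {a^n b^n : n ≥ 0} = L₂ itself, which is the standard non-regular language (pump s = a^p b^p).

Note that the bare facts "L₁ regular, L₂ non-regular" do not settle the question by themselves: the closure of regular languages under ∪, ∩, complement and difference applies only when BOTH operands are regular. With a non-regular operand the result can come out regular or non-regular depending on the specific languages, so one has to work out L₁ ∩ L₂ for this particular pair, as above.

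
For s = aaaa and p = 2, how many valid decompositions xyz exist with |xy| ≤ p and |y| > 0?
3

For s = 'aaaa' with pumping length p = 2:

Constraints: |xy| ≤ 2, |y| > 0

Valid decompositions (|xy| ≤ p, |y| ≥ 1):
  • x='', y='a', z='aaa'
  • x='a', y='a', z='aa'
  • x='', y='aa', z='aa'

Total count: 3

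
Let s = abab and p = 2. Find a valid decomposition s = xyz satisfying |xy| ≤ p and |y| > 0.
x = '', y = 'a', z = 'bab'

For s = abab and p = 2, one valid decomposition is:
- x = '' (length 0)
- y = 'a' (length 1)
- z = 'bab' (length 3)

Verification:
- xyz = '' + 'a' + 'bab' = abab ✓
- |xy| = 1 ≤ 2 ✓
- |y| = 1 > 0 ✓

All pumping lemma constraints are satisfied.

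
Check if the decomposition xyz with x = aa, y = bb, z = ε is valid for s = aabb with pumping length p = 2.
Violated: |xy| ≤ p

The decomposition x = aa, y = bb, z = ε for s = aabb with p = 2
violates the constraint: |xy| ≤ p

|xy| = |aabb| = 4 > 2 = p. The decomposition puts too many characters in xy.

Pumping lemma constraints:
1. xyz = s (decomposition is valid)
2. |xy| ≤ p
3. |y| > 0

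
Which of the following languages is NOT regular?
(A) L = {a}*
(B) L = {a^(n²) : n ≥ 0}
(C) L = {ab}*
(B) {a^(n²) : n ≥ 0}

(B) L = {a^(n²) : n ≥ 0} is NOT regular.

The pumping lemma can be used to prove this:
After pumping, length is no longer a perfect square

The other languages are regular because they can be recognized by finite automata.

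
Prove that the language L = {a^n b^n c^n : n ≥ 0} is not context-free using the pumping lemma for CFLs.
Assume for contradiction that L is context-free, and let p ≥ 1 be the pumping length given by the pumping lemma for CFLs.
Choose s = a^p b^p c^p. Then s ∈ L and |s| = 3p ≥ p.
By the CFL pumping lemma, s = uvxyz for some u, v, x, y, z with |vxy| ≤ p, |vy| ≥ 1, and uv^i xy^i z ∈ L for every i ≥ 0.

Because |vxy| ≤ p, the window vxy cannot contain both an a and a c: any substring of s containing both must include the entire block b^p plus at least one a and one c, so it has length ≥ p + 2 > p.
Hence at least one of the letters a, c does not occur in vy at all.

Take i = 0: the string uxz is obtained from s by deleting |vy| ≥ 1 symbols, so |uxz| = 3p − |vy| < 3p.
But the letter (a or c) that does not occur in vy still occurs exactly p times in uxz. Every string of L with exactly p copies of some letter is a^p b^p c^p, of length 3p. Since |uxz| < 3p, uxz ∉ L.

This contradicts the CFL pumping lemma, which requires uv^i xy^i z ∈ L for all i ≥ 0.
Hence L = {a^n b^n c^n : n ≥ 0} is not context-free. ∎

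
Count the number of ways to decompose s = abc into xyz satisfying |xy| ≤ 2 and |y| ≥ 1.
3

For s = 'abc' with pumping length p = 2:

Constraints: |xy| ≤ 2, |y| > 0

Valid decompositions (|xy| ≤ p, |y| ≥ 1):
  • x='', y='a', z='bc'
  • x='a', y='b', z='c'
  • x='', y='ab', z='c'

Total count: 3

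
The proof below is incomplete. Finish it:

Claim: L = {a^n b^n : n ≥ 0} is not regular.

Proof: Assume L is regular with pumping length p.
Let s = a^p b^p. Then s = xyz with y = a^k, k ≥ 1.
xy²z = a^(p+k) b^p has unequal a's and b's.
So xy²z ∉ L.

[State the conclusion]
This contradicts the pumping lemma for regular languages,
which guarantees xy^i z ∈ L for all i ≥ 0.

Since our assumption that L is regular leads to a contradiction,
we conclude that L = {a^n b^n : n ≥ 0} is NOT regular. ∎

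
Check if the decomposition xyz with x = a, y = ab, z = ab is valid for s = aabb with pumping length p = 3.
Violated: xyz = s

The decomposition x = a, y = ab, z = ab for s = aabb with p = 3
violates the constraint: xyz = s

xyz = 'a' + 'ab' + 'ab' = 'aabab' ≠ 'aabb' = s. The decomposition doesn't reconstruct s.

Pumping lemma constraints:
1. xyz = s (decomposition is valid)
2. |xy| ≤ p
3. |y| > 0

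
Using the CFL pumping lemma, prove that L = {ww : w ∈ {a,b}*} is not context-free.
Assume for contradiction that L is context-free, and let p ≥ 1 be the pumping length given by the pumping lemma for CFLs.
Choose s = a^p b^p a^p b^p. Then s ∈ L (take w = a^p b^p) and |s| = 4p ≥ p.
By the CFL pumping lemma, s = uvxyz for some u, v, x, y, z with |vxy| ≤ p, |vy| ≥ 1, and uv^i xy^i z ∈ L for every i ≥ 0.

Write s as four blocks A₁ B₁ A₂ B₂ with A₁ = A₂ = a^p and B₁ = B₂ = b^p. Since |vxy| ≤ p, the window vxy lies inside at most two adjacent blocks. Take i = 0 and let t = uxz, so |t| = 4p − |vy| with 1 ≤ |vy| ≤ p. If |t| is odd, t ∉ L immediately, so assume |vy| is even (hence |vy| ≥ 2) and |t|/2 = 2p − |vy|/2, which satisfies p ≤ |t|/2 ≤ 2p − 1.

Case 1 (vxy inside A₁B₁): t = a^(p−j) b^(p−l) a^p b^p with j + l = |vy|. The second half of t has length < 2p, so it is a suffix of the trailing a^p b^p and ends in b; the first half is a^(p−j) b^(p−l) a^((j+l)/2), which ends in a because (j+l)/2 ≥ 1. The halves differ, so t ∉ L.

Case 2 (vxy inside B₁A₂, straddling the middle): t = a^p b^(p−j) a^(p−l) b^p with j + l = |vy|. If t = ww, then w is a prefix of t of length ≥ p, so w begins with a^p; and w is a suffix of t of length ≥ p, so w ends with b^p. That forces |w| ≥ 2p, contradicting |w| = |t|/2 ≤ 2p − 1. So t ∉ L.

Case 3 (vxy inside A₂B₂): t = a^p b^p a^(p−j) b^(p−l) with j + l = |vy|. The first half of t is a prefix of a^p b^p, so it begins with a; the second half is b^((j+l)/2) a^(p−j) b^(p−l), which begins with b. The halves differ, so t ∉ L.

In every case uv⁰xy⁰z = uxz ∉ L.

This contradicts the CFL pumping lemma, which requires uv^i xy^i z ∈ L for all i ≥ 0.
Hence L = {ww : w ∈ {a,b}*} is not context-free. ∎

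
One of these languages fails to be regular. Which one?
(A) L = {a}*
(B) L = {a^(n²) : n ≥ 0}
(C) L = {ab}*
(B) {a^(n²) : n ≥ 0}

(B) L = {a^(n²) : n ≥ 0} is NOT regular.

The pumping lemma can be used to prove this:
After pumping, length is no longer a perfect square

The other languages are regular because they can be recognized by finite automata.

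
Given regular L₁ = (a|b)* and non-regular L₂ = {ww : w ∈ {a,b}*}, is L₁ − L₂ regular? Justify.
No — L₁ − L₂ is not regular.

L₁ − L₂ is the complement of {ww} within {a,b}*. If it were regular, its complement {ww} would be regular as well (regular languages are closed under complement) — contradiction. So L₁ − L₂ is not regular.

Note that the bare facts "L₁ regular, L₂ non-regular" do not settle the question by themselves: the closure of regular languages under ∪, ∩, complement and difference applies only when BOTH operands are regular. With a non-regular operand the result can come out regular or non-regular depending on the specific languages, so one has to work out L₁ − L₂ for this particular pair, as above.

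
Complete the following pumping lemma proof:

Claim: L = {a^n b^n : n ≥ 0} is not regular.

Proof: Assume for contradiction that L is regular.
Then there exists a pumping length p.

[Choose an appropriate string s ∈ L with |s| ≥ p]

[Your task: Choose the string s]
s = a^p b^p

This string is in L (has equal a's and b's) and has length 2p ≥ p.
Any decomposition xyz with |xy| ≤ p means y consists only of a's,
so pumping will unbalance the counts.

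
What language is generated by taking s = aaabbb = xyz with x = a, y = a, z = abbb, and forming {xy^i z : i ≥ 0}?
{xy^i z : i ≥ 0} = {a^(2+i) b^3 : i ≥ 0} = {aabbb, aaabbb, aaaabbb, ...}

With x = a, y = a, z = abbb: Starting with aaabbb and pumping the second 'a', we get strings with 2+i a's followed by 3 b's for i = 0, 1, 2, ...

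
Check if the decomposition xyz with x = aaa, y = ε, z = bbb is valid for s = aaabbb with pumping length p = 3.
Violated: |y| > 0

The decomposition x = aaa, y = ε, z = bbb for s = aaabbb with p = 3
violates the constraint: |y| > 0

|y| = 0, but the pumping lemma requires |y| > 0 (y must be non-empty).

Pumping lemma constraints:
1. xyz = s (decomposition is valid)
2. |xy| ≤ p
3. |y| > 0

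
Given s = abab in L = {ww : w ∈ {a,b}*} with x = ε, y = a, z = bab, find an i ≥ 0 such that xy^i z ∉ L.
i = 0

xy⁰z = ε · ε · bab = bab; bab has odd length 3, so it cannot be written as ww and is not in L.
(Other choices also work, e.g. i = 2, 3; only i = 1 is guaranteed to stay in L since xy¹z = s.)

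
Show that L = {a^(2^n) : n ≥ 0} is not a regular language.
Assume for contradiction that L is regular, and let p ≥ 1 be the pumping length given by the pumping lemma.
Choose s = a^(2^p). Then s ∈ L and |s| = 2^p ≥ p.
By the pumping lemma, s = xyz for some x, y, z with |xy| ≤ p, |y| ≥ 1, and xy^i z ∈ L for every i ≥ 0.
Here y = a^k for some k with 1 ≤ k ≤ |xy| ≤ p, and p < 2^p.

Take i = 2: |xy²z| = 2^p + k.
Now 2^p < 2^p + k ≤ 2^p + p < 2^p + 2^p = 2^(p+1).
So |xy²z| lies strictly between the consecutive powers of two 2^p and 2^(p+1), hence is not a power of 2, and xy²z ∉ L.

This contradicts the pumping lemma, which requires xy^i z ∈ L for all i ≥ 0.
Hence L = {a^(2^n) : n ≥ 0} is not regular. ∎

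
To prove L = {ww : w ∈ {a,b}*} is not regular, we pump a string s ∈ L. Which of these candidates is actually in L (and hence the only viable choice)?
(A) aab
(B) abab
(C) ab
(B) abab

The pumping lemma is applied to a string s that lies in L, so first check membership of each option:
- (A) aab has odd length 3, so it cannot be written as ww and is not in L ✗
- (B) abab splits into halves ab · ab, which are equal, so it is in L (w = ab) ✓
- (C) ab has length 2; its halves are a and b, which differ, so it is not in L ✗

Only (B) abab is in L, so it is the only candidate that could play the role of s.
(In a complete proof one picks s in terms of the pumping length p so that |s| ≥ p is guaranteed; a fixed string like abab illustrates the shape of such an s.)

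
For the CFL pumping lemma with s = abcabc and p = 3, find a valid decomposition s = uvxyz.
u='ab', v='c', x='a', y='b', z='c'

For s = abcabc with pumping length p = 3:

One valid decomposition:
- u = 'ab'
- v = 'c'
- x = 'a'
- y = 'b'
- z = 'c'

Verification:
- uvxyz = 'ab' + 'c' + 'a' + 'b' + 'c' = abcabc ✓
- |vxy| = |'cab'| = 3 ≤ 3 ✓
- |vy| = |'cb'| = 2 > 0 ✓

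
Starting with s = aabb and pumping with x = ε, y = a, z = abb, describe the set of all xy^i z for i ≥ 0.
{xy^i z : i ≥ 0} = {a^(i+1) b^2 : i ≥ 0} = {abb, aabb, aaabb, ...}

With x = ε, y = a, z = abb: Starting with aabb and pumping the first 'a' (z = abb keeps the second 'a'), we get strings with i+1 a's followed by 2 b's for i = 0, 1, 2, ...; note bb is not produced because z always contributes one a.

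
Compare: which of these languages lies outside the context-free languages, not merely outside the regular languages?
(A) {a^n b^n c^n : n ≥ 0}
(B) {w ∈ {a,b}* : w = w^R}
(A) {a^n b^n c^n : n ≥ 0}

(A) {a^n b^n c^n : n ≥ 0} requires the CFL pumping lemma.

- {w ∈ {a,b}* : w = w^R} is context-free (but not regular)
  • Can be shown non-regular with the regular pumping lemma
  • After pumping, the string is no longer symmetric

- {a^n b^n c^n : n ≥ 0} is NOT context-free
  • Requires the CFL pumping lemma to prove
  • Cannot maintain three equal counts simultaneously

The CFL pumping lemma is "stronger" in that it can prove non-membership
in the larger class of context-free languages.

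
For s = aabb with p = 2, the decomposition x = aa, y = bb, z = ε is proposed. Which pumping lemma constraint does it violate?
Violated: |xy| ≤ p

The decomposition x = aa, y = bb, z = ε for s = aabb with p = 2
violates the constraint: |xy| ≤ p

|xy| = |aabb| = 4 > 2 = p. The decomposition puts too many characters in xy.

Pumping lemma constraints:
1. xyz = s (decomposition is valid)
2. |xy| ≤ p
3. |y| > 0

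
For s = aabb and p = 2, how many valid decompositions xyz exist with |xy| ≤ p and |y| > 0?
3

For s = 'aabb' with pumping length p = 2:

Constraints: |xy| ≤ 2, |y| > 0

Valid decompositions (|xy| ≤ p, |y| ≥ 1):
  • x='', y='a', z='abb'
  • x='a', y='a', z='bb'
  • x='', y='aa', z='bb'

Total count: 3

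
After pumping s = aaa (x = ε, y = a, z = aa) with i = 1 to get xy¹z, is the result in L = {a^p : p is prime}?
Yes

xy¹z = ε · a · aa = aaa.
aaa has length 3, which is prime, so it is in L.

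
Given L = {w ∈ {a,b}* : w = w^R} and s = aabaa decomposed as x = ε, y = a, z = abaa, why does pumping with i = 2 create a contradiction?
xy²z = aaabaa ∉ L

Pumping with i = 2 replaces y = a by y² = aa:
- Original: s = xyz = aabaa; aabaa reversed is aabaa, the same string, so it is a palindrome and is in L
- Pumped: xy²z = ε · aa · abaa = aaabaa
- aaabaa reversed is aabaaa ≠ aaabaa, so it is not a palindrome and is not in L

The pumping lemma would require xy²z ∈ L, so this decomposition yields a contradiction.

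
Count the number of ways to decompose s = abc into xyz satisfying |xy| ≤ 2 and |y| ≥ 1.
3

For s = 'abc' with pumping length p = 2:

Constraints: |xy| ≤ 2, |y| > 0

Valid decompositions (|xy| ≤ p, |y| ≥ 1):
  • x='', y='a', z='bc'
  • x='a', y='b', z='c'
  • x='', y='ab', z='c'

Total count: 3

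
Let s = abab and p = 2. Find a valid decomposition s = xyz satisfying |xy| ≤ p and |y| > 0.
x = '', y = 'ab', z = 'ab'

For s = abab and p = 2, one valid decomposition is:
- x = '' (length 0)
- y = 'ab' (length 2)
- z = 'ab' (length 2)

Verification:
- xyz = '' + 'ab' + 'ab' = abab ✓
- |xy| = 2 ≤ 2 ✓
- |y| = 2 > 0 ✓

All pumping lemma constraints are satisfied.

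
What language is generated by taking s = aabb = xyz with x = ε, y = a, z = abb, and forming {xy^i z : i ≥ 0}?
{xy^i z : i ≥ 0} = {a^(i+1) b^2 : i ≥ 0} = {abb, aabb, aaabb, ...}

With x = ε, y = a, z = abb: Starting with aabb and pumping the first 'a' (z = abb keeps the second 'a'), we get strings with i+1 a's followed by 2 b's for i = 0, 1, 2, ...; note bb is not produced because z always contributes one a.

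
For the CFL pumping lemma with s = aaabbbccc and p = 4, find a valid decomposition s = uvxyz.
u='aa', v='a', x='bb', y='b', z='ccc'

For s = aaabbbccc with pumping length p = 4:

One valid decomposition:
- u = 'aa'
- v = 'a'
- x = 'bb'
- y = 'b'
- z = 'ccc'

Verification:
- uvxyz = 'aa' + 'a' + 'bb' + 'b' + 'ccc' = aaabbbccc ✓
- |vxy| = |'abbb'| = 4 ≤ 4 ✓
- |vy| = |'ab'| = 2 > 0 ✓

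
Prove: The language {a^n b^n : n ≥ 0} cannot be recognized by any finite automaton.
Assume for contradiction that L is regular, and let p ≥ 1 be the pumping length given by the pumping lemma.
Choose s = a^p b^p. Then s ∈ L and |s| = 2p ≥ p.
By the pumping lemma, s = xyz for some x, y, z with |xy| ≤ p, |y| ≥ 1, and xy^i z ∈ L for every i ≥ 0.
Since |xy| ≤ p and the first p symbols of s are all a's, we must have y = a^k for some k with 1 ≤ k ≤ p.

Take i = 3: xy³z = a^(p + 2k) b^p.
This string has p + 2k a's but p b's, and p + 2k > p because k ≥ 1. So xy³z ∉ L.

This contradicts the pumping lemma, which requires xy^i z ∈ L for all i ≥ 0.
Hence L = {a^n b^n : n ≥ 0} is not regular. ∎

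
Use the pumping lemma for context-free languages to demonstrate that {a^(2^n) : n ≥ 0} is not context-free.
Assume for contradiction that L is context-free, and let p ≥ 1 be the pumping length given by the pumping lemma for CFLs.
Choose s = a^(2^p). Then s ∈ L and |s| = 2^p ≥ p.
By the CFL pumping lemma, s = uvxyz for some u, v, x, y, z with |vxy| ≤ p, |vy| ≥ 1, and uv^i xy^i z ∈ L for every i ≥ 0.
All symbols are a's, so only lengths matter: let k = |vy|, with 1 ≤ k ≤ |vxy| ≤ p < 2^p.

Take i = 2: |uv²xy²z| = 2^p + k, and 2^p < 2^p + k < 2^p + 2^p = 2^(p+1).
So the length lies strictly between consecutive powers of two and is not a power of 2; uv²xy²z ∉ L.

This contradicts the CFL pumping lemma, which requires uv^i xy^i z ∈ L for all i ≥ 0.
Hence L = {a^(2^n) : n ≥ 0} is not context-free. ∎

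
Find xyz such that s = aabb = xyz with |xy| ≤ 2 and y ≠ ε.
x = 'a', y = 'a', z = 'bb'

For s = aabb and p = 2, one valid decomposition is:
- x = 'a' (length 1)
- y = 'a' (length 1)
- z = 'bb' (length 2)

Verification:
- xyz = 'a' + 'a' + 'bb' = aabb ✓
- |xy| = 2 ≤ 2 ✓
- |y| = 1 > 0 ✓

All pumping lemma constraints are satisfied.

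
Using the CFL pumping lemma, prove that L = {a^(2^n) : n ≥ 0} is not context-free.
Assume for contradiction that L is context-free, and let p ≥ 1 be the pumping length given by the pumping lemma for CFLs.
Choose s = a^(2^p). Then s ∈ L and |s| = 2^p ≥ p.
By the CFL pumping lemma, s = uvxyz for some u, v, x, y, z with |vxy| ≤ p, |vy| ≥ 1, and uv^i xy^i z ∈ L for every i ≥ 0.
All symbols are a's, so only lengths matter: let k = |vy|, with 1 ≤ k ≤ |vxy| ≤ p < 2^p.

Take i = 2: |uv²xy²z| = 2^p + k, and 2^p < 2^p + k < 2^p + 2^p = 2^(p+1).
So the length lies strictly between consecutive powers of two and is not a power of 2; uv²xy²z ∉ L.

This contradicts the CFL pumping lemma, which requires uv^i xy^i z ∈ L for all i ≥ 0.
Hence L = {a^(2^n) : n ≥ 0} is not context-free. ∎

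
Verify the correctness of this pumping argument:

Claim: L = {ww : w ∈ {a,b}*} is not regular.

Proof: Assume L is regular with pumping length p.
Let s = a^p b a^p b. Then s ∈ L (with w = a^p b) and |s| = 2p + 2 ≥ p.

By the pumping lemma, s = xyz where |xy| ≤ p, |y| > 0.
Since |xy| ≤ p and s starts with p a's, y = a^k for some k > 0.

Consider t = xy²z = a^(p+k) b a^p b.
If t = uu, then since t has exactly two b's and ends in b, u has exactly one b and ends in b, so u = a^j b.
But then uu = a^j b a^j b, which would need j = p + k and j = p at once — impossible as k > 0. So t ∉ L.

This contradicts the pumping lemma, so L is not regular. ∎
The proof is correct.

This proof is valid because:
1. s = a^p b a^p b is in L and is chosen in terms of p, so |s| ≥ p holds for every p
2. The decomposition analysis is correct: |xy| ≤ p forces y to lie inside the leading a's
3. The contradiction is valid: the argument shows a^(p+k) b a^p b cannot be split into two equal halves
4. The conclusion follows logically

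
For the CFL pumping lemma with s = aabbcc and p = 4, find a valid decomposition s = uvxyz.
u='a', v='a', x='bb', y='c', z='c'

For s = aabbcc with pumping length p = 4:

One valid decomposition:
- u = 'a'
- v = 'a'
- x = 'bb'
- y = 'c'
- z = 'c'

Verification:
- uvxyz = 'a' + 'a' + 'bb' + 'c' + 'c' = aabbcc ✓
- |vxy| = |'abbc'| = 4 ≤ 4 ✓
- |vy| = |'ac'| = 2 > 0 ✓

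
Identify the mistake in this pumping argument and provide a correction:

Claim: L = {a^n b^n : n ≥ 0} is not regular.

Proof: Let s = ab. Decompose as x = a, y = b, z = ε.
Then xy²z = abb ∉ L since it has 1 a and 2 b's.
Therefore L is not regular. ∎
Error: The string s = ab might be shorter than the pumping length p.

Correction: Choose s = a^p b^p to ensure |s| ≥ p. Also, the decomposition is wrong: with |xy| ≤ p, y cannot include b's when s starts with p a's.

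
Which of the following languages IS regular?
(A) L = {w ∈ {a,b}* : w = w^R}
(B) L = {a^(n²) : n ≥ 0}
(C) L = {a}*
(C) {a}*

(C) L = {a}* is regular.

This can be recognized by a finite automaton (DFA/NFA).
Regular expressions like {a}* define regular languages.

The other choices are not regular:
- {w ∈ {a,b}* : w = w^R}: After pumping, the string is no longer symmetric
- {a^(n²) : n ≥ 0}: After pumping, length is no longer a perfect square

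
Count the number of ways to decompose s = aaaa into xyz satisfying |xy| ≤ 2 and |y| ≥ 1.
3

For s = 'aaaa' with pumping length p = 2:

Constraints: |xy| ≤ 2, |y| > 0

Valid decompositions (|xy| ≤ p, |y| ≥ 1):
  • x='', y='a', z='aaa'
  • x='a', y='a', z='aa'
  • x='', y='aa', z='aa'

Total count: 3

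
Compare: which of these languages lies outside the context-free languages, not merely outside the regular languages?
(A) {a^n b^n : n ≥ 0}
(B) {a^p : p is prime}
(B) {a^p : p is prime}

(B) {a^p : p is prime} requires the CFL pumping lemma.

- {a^n b^n : n ≥ 0} is context-free (but not regular)
  • Can be shown non-regular with the regular pumping lemma
  • After pumping, the number of a's and b's become unequal

- {a^p : p is prime} is NOT context-free
  • Requires the CFL pumping lemma to prove
  • The CFL pumping lemma also fails because prime gaps are unbounded

The CFL pumping lemma is "stronger" in that it can prove non-membership
in the larger class of context-free languages.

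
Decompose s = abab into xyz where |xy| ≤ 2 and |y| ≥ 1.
x = '', y = 'a', z = 'bab'

For s = abab and p = 2, one valid decomposition is:
- x = '' (length 0)
- y = 'a' (length 1)
- z = 'bab' (length 3)

Verification:
- xyz = '' + 'a' + 'bab' = abab ✓
- |xy| = 1 ≤ 2 ✓
- |y| = 1 > 0 ✓

All pumping lemma constraints are satisfied.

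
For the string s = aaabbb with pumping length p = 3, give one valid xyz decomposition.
x = 'a', y = 'a', z = 'abbb'

For s = aaabbb and p = 3, one valid decomposition is:
- x = 'a' (length 1)
- y = 'a' (length 1)
- z = 'abbb' (length 4)

Verification:
- xyz = 'a' + 'a' + 'abbb' = aaabbb ✓
- |xy| = 2 ≤ 3 ✓
- |y| = 1 > 0 ✓

All pumping lemma constraints are satisfied.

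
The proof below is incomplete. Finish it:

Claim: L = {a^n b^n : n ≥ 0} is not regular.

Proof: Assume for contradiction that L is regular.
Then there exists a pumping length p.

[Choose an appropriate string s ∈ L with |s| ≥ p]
s = a^p b^p

This string is in L (has equal a's and b's) and has length 2p ≥ p.
Any decomposition xyz with |xy| ≤ p means y consists only of a's,
so pumping will unbalance the counts.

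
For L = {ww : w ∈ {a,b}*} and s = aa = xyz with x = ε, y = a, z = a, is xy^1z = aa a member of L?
Yes

xy¹z = ε · a · a = aa.
aa splits into halves a · a, which are equal, so it is in L (w = a).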